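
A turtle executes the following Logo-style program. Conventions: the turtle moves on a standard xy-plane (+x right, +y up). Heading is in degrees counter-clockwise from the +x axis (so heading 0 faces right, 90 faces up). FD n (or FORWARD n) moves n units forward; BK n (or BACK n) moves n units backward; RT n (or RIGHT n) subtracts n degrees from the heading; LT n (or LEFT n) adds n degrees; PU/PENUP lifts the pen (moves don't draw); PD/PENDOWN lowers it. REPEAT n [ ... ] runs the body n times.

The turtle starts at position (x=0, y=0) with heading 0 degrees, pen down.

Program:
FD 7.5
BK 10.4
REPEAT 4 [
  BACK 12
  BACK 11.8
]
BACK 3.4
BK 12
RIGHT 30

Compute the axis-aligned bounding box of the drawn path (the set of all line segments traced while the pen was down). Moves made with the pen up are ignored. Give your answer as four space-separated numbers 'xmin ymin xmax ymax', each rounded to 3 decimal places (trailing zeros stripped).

Answer: -113.5 0 7.5 0

Derivation:
Executing turtle program step by step:
Start: pos=(0,0), heading=0, pen down
FD 7.5: (0,0) -> (7.5,0) [heading=0, draw]
BK 10.4: (7.5,0) -> (-2.9,0) [heading=0, draw]
REPEAT 4 [
  -- iteration 1/4 --
  BK 12: (-2.9,0) -> (-14.9,0) [heading=0, draw]
  BK 11.8: (-14.9,0) -> (-26.7,0) [heading=0, draw]
  -- iteration 2/4 --
  BK 12: (-26.7,0) -> (-38.7,0) [heading=0, draw]
  BK 11.8: (-38.7,0) -> (-50.5,0) [heading=0, draw]
  -- iteration 3/4 --
  BK 12: (-50.5,0) -> (-62.5,0) [heading=0, draw]
  BK 11.8: (-62.5,0) -> (-74.3,0) [heading=0, draw]
  -- iteration 4/4 --
  BK 12: (-74.3,0) -> (-86.3,0) [heading=0, draw]
  BK 11.8: (-86.3,0) -> (-98.1,0) [heading=0, draw]
]
BK 3.4: (-98.1,0) -> (-101.5,0) [heading=0, draw]
BK 12: (-101.5,0) -> (-113.5,0) [heading=0, draw]
RT 30: heading 0 -> 330
Final: pos=(-113.5,0), heading=330, 12 segment(s) drawn

Segment endpoints: x in {-113.5, -101.5, -98.1, -86.3, -74.3, -62.5, -50.5, -38.7, -26.7, -14.9, -2.9, 0, 7.5}, y in {0}
xmin=-113.5, ymin=0, xmax=7.5, ymax=0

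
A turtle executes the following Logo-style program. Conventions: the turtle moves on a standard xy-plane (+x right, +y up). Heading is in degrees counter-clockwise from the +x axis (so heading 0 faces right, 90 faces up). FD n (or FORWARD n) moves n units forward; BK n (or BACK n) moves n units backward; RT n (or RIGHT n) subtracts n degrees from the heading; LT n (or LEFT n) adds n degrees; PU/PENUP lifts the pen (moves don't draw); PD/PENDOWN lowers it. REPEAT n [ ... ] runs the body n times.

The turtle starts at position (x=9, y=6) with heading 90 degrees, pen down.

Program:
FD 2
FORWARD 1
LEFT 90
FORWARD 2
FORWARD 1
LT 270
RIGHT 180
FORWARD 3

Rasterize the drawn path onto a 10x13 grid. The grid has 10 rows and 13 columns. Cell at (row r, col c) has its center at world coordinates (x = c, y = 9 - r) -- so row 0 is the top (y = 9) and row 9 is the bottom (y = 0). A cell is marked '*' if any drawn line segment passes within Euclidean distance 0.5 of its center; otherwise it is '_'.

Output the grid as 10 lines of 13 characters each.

Answer: ______****___
______*__*___
______*__*___
______*__*___
_____________
_____________
_____________
_____________
_____________
_____________

Derivation:
Segment 0: (9,6) -> (9,8)
Segment 1: (9,8) -> (9,9)
Segment 2: (9,9) -> (7,9)
Segment 3: (7,9) -> (6,9)
Segment 4: (6,9) -> (6,6)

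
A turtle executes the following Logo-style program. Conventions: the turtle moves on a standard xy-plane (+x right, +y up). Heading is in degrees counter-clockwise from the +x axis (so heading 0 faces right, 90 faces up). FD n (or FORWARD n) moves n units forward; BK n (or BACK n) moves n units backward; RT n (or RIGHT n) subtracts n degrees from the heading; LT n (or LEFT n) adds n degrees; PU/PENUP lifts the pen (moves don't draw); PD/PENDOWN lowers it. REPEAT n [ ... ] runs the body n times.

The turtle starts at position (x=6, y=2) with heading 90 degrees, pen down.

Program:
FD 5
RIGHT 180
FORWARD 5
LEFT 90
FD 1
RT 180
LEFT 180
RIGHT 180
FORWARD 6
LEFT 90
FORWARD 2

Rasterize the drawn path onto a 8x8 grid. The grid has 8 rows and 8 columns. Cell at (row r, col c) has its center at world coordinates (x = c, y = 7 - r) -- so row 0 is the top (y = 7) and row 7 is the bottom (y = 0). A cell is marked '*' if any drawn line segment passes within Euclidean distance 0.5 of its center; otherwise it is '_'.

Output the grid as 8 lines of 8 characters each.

Segment 0: (6,2) -> (6,7)
Segment 1: (6,7) -> (6,2)
Segment 2: (6,2) -> (7,2)
Segment 3: (7,2) -> (1,2)
Segment 4: (1,2) -> (1,-0)

Answer: ______*_
______*_
______*_
______*_
______*_
_*******
_*______
_*______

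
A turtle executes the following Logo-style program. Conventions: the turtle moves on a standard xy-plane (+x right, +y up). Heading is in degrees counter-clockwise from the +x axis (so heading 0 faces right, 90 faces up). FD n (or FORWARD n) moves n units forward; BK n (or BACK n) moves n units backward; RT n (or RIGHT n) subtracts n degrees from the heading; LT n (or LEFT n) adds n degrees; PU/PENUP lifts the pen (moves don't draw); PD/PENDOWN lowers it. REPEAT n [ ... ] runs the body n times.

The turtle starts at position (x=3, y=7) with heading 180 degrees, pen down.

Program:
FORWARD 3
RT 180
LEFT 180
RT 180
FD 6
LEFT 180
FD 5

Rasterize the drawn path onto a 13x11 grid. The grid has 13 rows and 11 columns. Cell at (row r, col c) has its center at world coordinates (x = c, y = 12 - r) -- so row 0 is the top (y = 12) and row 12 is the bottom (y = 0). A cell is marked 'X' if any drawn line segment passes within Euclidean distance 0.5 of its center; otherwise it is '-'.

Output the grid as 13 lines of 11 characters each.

Answer: -----------
-----------
-----------
-----------
-----------
XXXXXXX----
-----------
-----------
-----------
-----------
-----------
-----------
-----------

Derivation:
Segment 0: (3,7) -> (0,7)
Segment 1: (0,7) -> (6,7)
Segment 2: (6,7) -> (1,7)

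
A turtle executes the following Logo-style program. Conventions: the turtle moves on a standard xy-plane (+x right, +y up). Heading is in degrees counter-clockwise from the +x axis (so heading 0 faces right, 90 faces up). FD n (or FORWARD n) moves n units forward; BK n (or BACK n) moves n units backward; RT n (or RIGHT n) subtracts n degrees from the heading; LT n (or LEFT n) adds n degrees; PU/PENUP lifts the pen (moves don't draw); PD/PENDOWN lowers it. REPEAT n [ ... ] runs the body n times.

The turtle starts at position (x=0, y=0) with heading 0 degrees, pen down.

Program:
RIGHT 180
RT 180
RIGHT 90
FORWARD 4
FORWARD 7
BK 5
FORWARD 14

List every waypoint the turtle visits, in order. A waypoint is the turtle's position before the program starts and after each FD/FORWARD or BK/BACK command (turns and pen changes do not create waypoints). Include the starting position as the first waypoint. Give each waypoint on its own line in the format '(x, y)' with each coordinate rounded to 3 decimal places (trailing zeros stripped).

Answer: (0, 0)
(0, -4)
(0, -11)
(0, -6)
(0, -20)

Derivation:
Executing turtle program step by step:
Start: pos=(0,0), heading=0, pen down
RT 180: heading 0 -> 180
RT 180: heading 180 -> 0
RT 90: heading 0 -> 270
FD 4: (0,0) -> (0,-4) [heading=270, draw]
FD 7: (0,-4) -> (0,-11) [heading=270, draw]
BK 5: (0,-11) -> (0,-6) [heading=270, draw]
FD 14: (0,-6) -> (0,-20) [heading=270, draw]
Final: pos=(0,-20), heading=270, 4 segment(s) drawn
Waypoints (5 total):
(0, 0)
(0, -4)
(0, -11)
(0, -6)
(0, -20)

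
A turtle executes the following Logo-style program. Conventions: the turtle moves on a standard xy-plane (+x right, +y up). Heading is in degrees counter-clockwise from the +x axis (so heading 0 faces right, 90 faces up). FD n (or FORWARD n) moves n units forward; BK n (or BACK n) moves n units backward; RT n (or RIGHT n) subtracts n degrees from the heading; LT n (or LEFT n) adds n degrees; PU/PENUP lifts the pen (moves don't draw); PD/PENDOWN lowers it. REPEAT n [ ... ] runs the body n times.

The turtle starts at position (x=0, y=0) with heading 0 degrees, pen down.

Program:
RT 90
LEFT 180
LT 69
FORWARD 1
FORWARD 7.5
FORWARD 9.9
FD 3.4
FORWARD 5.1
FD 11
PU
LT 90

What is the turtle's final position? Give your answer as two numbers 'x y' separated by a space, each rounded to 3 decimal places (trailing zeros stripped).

Executing turtle program step by step:
Start: pos=(0,0), heading=0, pen down
RT 90: heading 0 -> 270
LT 180: heading 270 -> 90
LT 69: heading 90 -> 159
FD 1: (0,0) -> (-0.934,0.358) [heading=159, draw]
FD 7.5: (-0.934,0.358) -> (-7.935,3.046) [heading=159, draw]
FD 9.9: (-7.935,3.046) -> (-17.178,6.594) [heading=159, draw]
FD 3.4: (-17.178,6.594) -> (-20.352,7.812) [heading=159, draw]
FD 5.1: (-20.352,7.812) -> (-25.113,9.64) [heading=159, draw]
FD 11: (-25.113,9.64) -> (-35.383,13.582) [heading=159, draw]
PU: pen up
LT 90: heading 159 -> 249
Final: pos=(-35.383,13.582), heading=249, 6 segment(s) drawn

Answer: -35.383 13.582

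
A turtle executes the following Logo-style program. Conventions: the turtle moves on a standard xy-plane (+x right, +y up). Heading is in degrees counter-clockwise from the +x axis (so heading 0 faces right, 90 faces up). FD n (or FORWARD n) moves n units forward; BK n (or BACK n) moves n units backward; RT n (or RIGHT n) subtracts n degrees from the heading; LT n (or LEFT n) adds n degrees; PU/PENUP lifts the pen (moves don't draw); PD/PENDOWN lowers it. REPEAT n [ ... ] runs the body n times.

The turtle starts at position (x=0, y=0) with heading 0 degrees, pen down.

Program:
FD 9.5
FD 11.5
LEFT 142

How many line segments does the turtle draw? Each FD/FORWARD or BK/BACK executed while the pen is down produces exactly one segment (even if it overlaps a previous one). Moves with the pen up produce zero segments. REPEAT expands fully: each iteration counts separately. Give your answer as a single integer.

Answer: 2

Derivation:
Executing turtle program step by step:
Start: pos=(0,0), heading=0, pen down
FD 9.5: (0,0) -> (9.5,0) [heading=0, draw]
FD 11.5: (9.5,0) -> (21,0) [heading=0, draw]
LT 142: heading 0 -> 142
Final: pos=(21,0), heading=142, 2 segment(s) drawn
Segments drawn: 2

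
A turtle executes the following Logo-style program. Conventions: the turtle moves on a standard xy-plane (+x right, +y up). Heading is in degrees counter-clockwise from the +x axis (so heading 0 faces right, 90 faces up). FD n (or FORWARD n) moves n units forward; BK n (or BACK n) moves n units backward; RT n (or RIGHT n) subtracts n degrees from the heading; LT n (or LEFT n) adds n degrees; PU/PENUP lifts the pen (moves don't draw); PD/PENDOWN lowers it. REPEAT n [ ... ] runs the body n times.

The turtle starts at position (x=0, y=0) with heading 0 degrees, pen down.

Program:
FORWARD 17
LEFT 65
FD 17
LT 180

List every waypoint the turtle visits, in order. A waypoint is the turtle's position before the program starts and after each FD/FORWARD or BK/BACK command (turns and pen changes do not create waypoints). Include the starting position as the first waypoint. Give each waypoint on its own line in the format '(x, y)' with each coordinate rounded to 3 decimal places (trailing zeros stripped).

Answer: (0, 0)
(17, 0)
(24.185, 15.407)

Derivation:
Executing turtle program step by step:
Start: pos=(0,0), heading=0, pen down
FD 17: (0,0) -> (17,0) [heading=0, draw]
LT 65: heading 0 -> 65
FD 17: (17,0) -> (24.185,15.407) [heading=65, draw]
LT 180: heading 65 -> 245
Final: pos=(24.185,15.407), heading=245, 2 segment(s) drawn
Waypoints (3 total):
(0, 0)
(17, 0)
(24.185, 15.407)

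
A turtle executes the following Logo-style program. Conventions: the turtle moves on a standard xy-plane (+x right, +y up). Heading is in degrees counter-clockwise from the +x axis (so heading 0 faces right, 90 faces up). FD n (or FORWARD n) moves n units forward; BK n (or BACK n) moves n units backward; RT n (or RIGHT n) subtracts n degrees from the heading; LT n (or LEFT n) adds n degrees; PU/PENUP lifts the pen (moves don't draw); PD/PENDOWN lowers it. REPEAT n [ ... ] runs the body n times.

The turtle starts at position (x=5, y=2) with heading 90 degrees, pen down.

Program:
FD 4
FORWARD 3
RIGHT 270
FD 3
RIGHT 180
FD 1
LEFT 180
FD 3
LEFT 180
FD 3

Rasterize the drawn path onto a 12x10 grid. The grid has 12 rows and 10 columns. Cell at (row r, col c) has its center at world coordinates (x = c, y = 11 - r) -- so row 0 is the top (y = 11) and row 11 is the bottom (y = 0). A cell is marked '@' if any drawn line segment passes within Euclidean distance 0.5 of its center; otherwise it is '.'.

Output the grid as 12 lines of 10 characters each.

Answer: ..........
..........
@@@@@@....
.....@....
.....@....
.....@....
.....@....
.....@....
.....@....
.....@....
..........
..........

Derivation:
Segment 0: (5,2) -> (5,6)
Segment 1: (5,6) -> (5,9)
Segment 2: (5,9) -> (2,9)
Segment 3: (2,9) -> (3,9)
Segment 4: (3,9) -> (0,9)
Segment 5: (0,9) -> (3,9)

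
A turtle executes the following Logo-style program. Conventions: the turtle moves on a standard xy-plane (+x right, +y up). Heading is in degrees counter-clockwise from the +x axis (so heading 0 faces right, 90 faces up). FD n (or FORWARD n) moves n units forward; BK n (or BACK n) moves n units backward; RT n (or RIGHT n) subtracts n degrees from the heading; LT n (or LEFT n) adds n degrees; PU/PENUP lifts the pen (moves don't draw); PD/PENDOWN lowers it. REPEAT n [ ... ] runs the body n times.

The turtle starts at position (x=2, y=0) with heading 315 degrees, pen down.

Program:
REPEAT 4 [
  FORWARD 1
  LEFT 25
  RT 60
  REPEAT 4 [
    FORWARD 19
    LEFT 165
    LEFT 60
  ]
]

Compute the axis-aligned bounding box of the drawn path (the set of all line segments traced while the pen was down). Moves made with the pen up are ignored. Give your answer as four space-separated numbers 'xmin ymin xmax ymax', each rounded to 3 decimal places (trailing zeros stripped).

Answer: -9.557 -22.866 13.245 2.04

Derivation:
Executing turtle program step by step:
Start: pos=(2,0), heading=315, pen down
REPEAT 4 [
  -- iteration 1/4 --
  FD 1: (2,0) -> (2.707,-0.707) [heading=315, draw]
  LT 25: heading 315 -> 340
  RT 60: heading 340 -> 280
  REPEAT 4 [
    -- iteration 1/4 --
    FD 19: (2.707,-0.707) -> (6.006,-19.418) [heading=280, draw]
    LT 165: heading 280 -> 85
    LT 60: heading 85 -> 145
    -- iteration 2/4 --
    FD 19: (6.006,-19.418) -> (-9.557,-8.521) [heading=145, draw]
    LT 165: heading 145 -> 310
    LT 60: heading 310 -> 10
    -- iteration 3/4 --
    FD 19: (-9.557,-8.521) -> (9.154,-5.221) [heading=10, draw]
    LT 165: heading 10 -> 175
    LT 60: heading 175 -> 235
    -- iteration 4/4 --
    FD 19: (9.154,-5.221) -> (-1.744,-20.785) [heading=235, draw]
    LT 165: heading 235 -> 40
    LT 60: heading 40 -> 100
  ]
  -- iteration 2/4 --
  FD 1: (-1.744,-20.785) -> (-1.918,-19.8) [heading=100, draw]
  LT 25: heading 100 -> 125
  RT 60: heading 125 -> 65
  REPEAT 4 [
    -- iteration 1/4 --
    FD 19: (-1.918,-19.8) -> (6.112,-2.58) [heading=65, draw]
    LT 165: heading 65 -> 230
    LT 60: heading 230 -> 290
    -- iteration 2/4 --
    FD 19: (6.112,-2.58) -> (12.61,-20.435) [heading=290, draw]
    LT 165: heading 290 -> 95
    LT 60: heading 95 -> 155
    -- iteration 3/4 --
    FD 19: (12.61,-20.435) -> (-4.609,-12.405) [heading=155, draw]
    LT 165: heading 155 -> 320
    LT 60: heading 320 -> 20
    -- iteration 4/4 --
    FD 19: (-4.609,-12.405) -> (13.245,-5.906) [heading=20, draw]
    LT 165: heading 20 -> 185
    LT 60: heading 185 -> 245
  ]
  -- iteration 3/4 --
  FD 1: (13.245,-5.906) -> (12.822,-6.813) [heading=245, draw]
  LT 25: heading 245 -> 270
  RT 60: heading 270 -> 210
  REPEAT 4 [
    -- iteration 1/4 --
    FD 19: (12.822,-6.813) -> (-3.632,-16.313) [heading=210, draw]
    LT 165: heading 210 -> 15
    LT 60: heading 15 -> 75
    -- iteration 2/4 --
    FD 19: (-3.632,-16.313) -> (1.285,2.04) [heading=75, draw]
    LT 165: heading 75 -> 240
    LT 60: heading 240 -> 300
    -- iteration 3/4 --
    FD 19: (1.285,2.04) -> (10.785,-14.415) [heading=300, draw]
    LT 165: heading 300 -> 105
    LT 60: heading 105 -> 165
    -- iteration 4/4 --
    FD 19: (10.785,-14.415) -> (-7.567,-9.497) [heading=165, draw]
    LT 165: heading 165 -> 330
    LT 60: heading 330 -> 30
  ]
  -- iteration 4/4 --
  FD 1: (-7.567,-9.497) -> (-6.701,-8.997) [heading=30, draw]
  LT 25: heading 30 -> 55
  RT 60: heading 55 -> 355
  REPEAT 4 [
    -- iteration 1/4 --
    FD 19: (-6.701,-8.997) -> (12.226,-10.653) [heading=355, draw]
    LT 165: heading 355 -> 160
    LT 60: heading 160 -> 220
    -- iteration 2/4 --
    FD 19: (12.226,-10.653) -> (-2.329,-22.866) [heading=220, draw]
    LT 165: heading 220 -> 25
    LT 60: heading 25 -> 85
    -- iteration 3/4 --
    FD 19: (-2.329,-22.866) -> (-0.673,-3.938) [heading=85, draw]
    LT 165: heading 85 -> 250
    LT 60: heading 250 -> 310
    -- iteration 4/4 --
    FD 19: (-0.673,-3.938) -> (11.54,-18.493) [heading=310, draw]
    LT 165: heading 310 -> 115
    LT 60: heading 115 -> 175
  ]
]
Final: pos=(11.54,-18.493), heading=175, 20 segment(s) drawn

Segment endpoints: x in {-9.557, -7.567, -6.701, -4.609, -3.632, -2.329, -1.918, -1.744, -0.673, 1.285, 2, 2.707, 6.006, 6.112, 9.154, 10.785, 11.54, 12.226, 12.61, 12.822, 13.245}, y in {-22.866, -20.785, -20.435, -19.8, -19.418, -18.493, -16.313, -14.415, -12.405, -10.653, -9.497, -8.997, -8.521, -6.813, -5.906, -5.221, -3.938, -2.58, -0.707, 0, 2.04}
xmin=-9.557, ymin=-22.866, xmax=13.245, ymax=2.04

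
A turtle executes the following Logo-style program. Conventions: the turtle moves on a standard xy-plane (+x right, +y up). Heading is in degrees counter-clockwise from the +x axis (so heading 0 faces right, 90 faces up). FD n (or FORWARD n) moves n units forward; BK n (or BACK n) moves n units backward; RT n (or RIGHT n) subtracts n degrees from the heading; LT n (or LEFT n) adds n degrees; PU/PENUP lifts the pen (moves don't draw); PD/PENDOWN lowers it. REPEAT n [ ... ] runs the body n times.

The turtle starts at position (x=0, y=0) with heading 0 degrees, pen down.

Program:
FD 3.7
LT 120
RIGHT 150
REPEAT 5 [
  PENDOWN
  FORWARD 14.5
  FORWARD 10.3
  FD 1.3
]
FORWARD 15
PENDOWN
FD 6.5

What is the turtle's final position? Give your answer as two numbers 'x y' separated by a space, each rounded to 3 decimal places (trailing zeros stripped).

Executing turtle program step by step:
Start: pos=(0,0), heading=0, pen down
FD 3.7: (0,0) -> (3.7,0) [heading=0, draw]
LT 120: heading 0 -> 120
RT 150: heading 120 -> 330
REPEAT 5 [
  -- iteration 1/5 --
  PD: pen down
  FD 14.5: (3.7,0) -> (16.257,-7.25) [heading=330, draw]
  FD 10.3: (16.257,-7.25) -> (25.177,-12.4) [heading=330, draw]
  FD 1.3: (25.177,-12.4) -> (26.303,-13.05) [heading=330, draw]
  -- iteration 2/5 --
  PD: pen down
  FD 14.5: (26.303,-13.05) -> (38.861,-20.3) [heading=330, draw]
  FD 10.3: (38.861,-20.3) -> (47.781,-25.45) [heading=330, draw]
  FD 1.3: (47.781,-25.45) -> (48.907,-26.1) [heading=330, draw]
  -- iteration 3/5 --
  PD: pen down
  FD 14.5: (48.907,-26.1) -> (61.464,-33.35) [heading=330, draw]
  FD 10.3: (61.464,-33.35) -> (70.384,-38.5) [heading=330, draw]
  FD 1.3: (70.384,-38.5) -> (71.51,-39.15) [heading=330, draw]
  -- iteration 4/5 --
  PD: pen down
  FD 14.5: (71.51,-39.15) -> (84.067,-46.4) [heading=330, draw]
  FD 10.3: (84.067,-46.4) -> (92.987,-51.55) [heading=330, draw]
  FD 1.3: (92.987,-51.55) -> (94.113,-52.2) [heading=330, draw]
  -- iteration 5/5 --
  PD: pen down
  FD 14.5: (94.113,-52.2) -> (106.67,-59.45) [heading=330, draw]
  FD 10.3: (106.67,-59.45) -> (115.59,-64.6) [heading=330, draw]
  FD 1.3: (115.59,-64.6) -> (116.716,-65.25) [heading=330, draw]
]
FD 15: (116.716,-65.25) -> (129.707,-72.75) [heading=330, draw]
PD: pen down
FD 6.5: (129.707,-72.75) -> (135.336,-76) [heading=330, draw]
Final: pos=(135.336,-76), heading=330, 18 segment(s) drawn

Answer: 135.336 -76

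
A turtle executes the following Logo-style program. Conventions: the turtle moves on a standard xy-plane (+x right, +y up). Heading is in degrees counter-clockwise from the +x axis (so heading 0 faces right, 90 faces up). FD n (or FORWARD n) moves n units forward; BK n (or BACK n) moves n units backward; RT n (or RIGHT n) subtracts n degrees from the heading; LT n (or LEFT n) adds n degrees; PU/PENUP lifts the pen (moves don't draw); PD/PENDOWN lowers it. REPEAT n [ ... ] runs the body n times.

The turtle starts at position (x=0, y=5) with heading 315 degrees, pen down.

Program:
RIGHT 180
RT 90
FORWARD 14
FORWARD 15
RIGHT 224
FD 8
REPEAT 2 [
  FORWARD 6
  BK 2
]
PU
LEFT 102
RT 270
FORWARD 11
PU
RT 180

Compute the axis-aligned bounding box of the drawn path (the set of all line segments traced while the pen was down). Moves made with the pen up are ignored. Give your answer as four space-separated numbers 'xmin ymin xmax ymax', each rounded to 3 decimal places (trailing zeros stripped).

Answer: 0 5 20.506 25.506

Derivation:
Executing turtle program step by step:
Start: pos=(0,5), heading=315, pen down
RT 180: heading 315 -> 135
RT 90: heading 135 -> 45
FD 14: (0,5) -> (9.899,14.899) [heading=45, draw]
FD 15: (9.899,14.899) -> (20.506,25.506) [heading=45, draw]
RT 224: heading 45 -> 181
FD 8: (20.506,25.506) -> (12.507,25.366) [heading=181, draw]
REPEAT 2 [
  -- iteration 1/2 --
  FD 6: (12.507,25.366) -> (6.508,25.262) [heading=181, draw]
  BK 2: (6.508,25.262) -> (8.508,25.297) [heading=181, draw]
  -- iteration 2/2 --
  FD 6: (8.508,25.297) -> (2.509,25.192) [heading=181, draw]
  BK 2: (2.509,25.192) -> (4.509,25.227) [heading=181, draw]
]
PU: pen up
LT 102: heading 181 -> 283
RT 270: heading 283 -> 13
FD 11: (4.509,25.227) -> (15.227,27.701) [heading=13, move]
PU: pen up
RT 180: heading 13 -> 193
Final: pos=(15.227,27.701), heading=193, 7 segment(s) drawn

Segment endpoints: x in {0, 2.509, 4.509, 6.508, 8.508, 9.899, 12.507, 20.506}, y in {5, 14.899, 25.192, 25.227, 25.262, 25.297, 25.366, 25.506}
xmin=0, ymin=5, xmax=20.506, ymax=25.506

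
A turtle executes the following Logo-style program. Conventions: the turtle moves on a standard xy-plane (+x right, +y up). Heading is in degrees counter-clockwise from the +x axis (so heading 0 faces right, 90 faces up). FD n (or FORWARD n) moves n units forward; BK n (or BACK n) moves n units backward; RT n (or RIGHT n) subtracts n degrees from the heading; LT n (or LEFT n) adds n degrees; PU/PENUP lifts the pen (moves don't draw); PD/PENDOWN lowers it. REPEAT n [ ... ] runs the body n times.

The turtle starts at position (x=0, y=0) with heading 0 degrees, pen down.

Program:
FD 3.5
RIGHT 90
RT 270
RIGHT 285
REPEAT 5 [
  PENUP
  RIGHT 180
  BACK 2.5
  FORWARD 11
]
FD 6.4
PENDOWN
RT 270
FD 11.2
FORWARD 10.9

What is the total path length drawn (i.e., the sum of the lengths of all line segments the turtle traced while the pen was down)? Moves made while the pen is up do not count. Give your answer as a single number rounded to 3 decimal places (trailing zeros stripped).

Answer: 25.6

Derivation:
Executing turtle program step by step:
Start: pos=(0,0), heading=0, pen down
FD 3.5: (0,0) -> (3.5,0) [heading=0, draw]
RT 90: heading 0 -> 270
RT 270: heading 270 -> 0
RT 285: heading 0 -> 75
REPEAT 5 [
  -- iteration 1/5 --
  PU: pen up
  RT 180: heading 75 -> 255
  BK 2.5: (3.5,0) -> (4.147,2.415) [heading=255, move]
  FD 11: (4.147,2.415) -> (1.3,-8.21) [heading=255, move]
  -- iteration 2/5 --
  PU: pen up
  RT 180: heading 255 -> 75
  BK 2.5: (1.3,-8.21) -> (0.653,-10.625) [heading=75, move]
  FD 11: (0.653,-10.625) -> (3.5,0) [heading=75, move]
  -- iteration 3/5 --
  PU: pen up
  RT 180: heading 75 -> 255
  BK 2.5: (3.5,0) -> (4.147,2.415) [heading=255, move]
  FD 11: (4.147,2.415) -> (1.3,-8.21) [heading=255, move]
  -- iteration 4/5 --
  PU: pen up
  RT 180: heading 255 -> 75
  BK 2.5: (1.3,-8.21) -> (0.653,-10.625) [heading=75, move]
  FD 11: (0.653,-10.625) -> (3.5,0) [heading=75, move]
  -- iteration 5/5 --
  PU: pen up
  RT 180: heading 75 -> 255
  BK 2.5: (3.5,0) -> (4.147,2.415) [heading=255, move]
  FD 11: (4.147,2.415) -> (1.3,-8.21) [heading=255, move]
]
FD 6.4: (1.3,-8.21) -> (-0.356,-14.392) [heading=255, move]
PD: pen down
RT 270: heading 255 -> 345
FD 11.2: (-0.356,-14.392) -> (10.462,-17.291) [heading=345, draw]
FD 10.9: (10.462,-17.291) -> (20.991,-20.112) [heading=345, draw]
Final: pos=(20.991,-20.112), heading=345, 3 segment(s) drawn

Segment lengths:
  seg 1: (0,0) -> (3.5,0), length = 3.5
  seg 2: (-0.356,-14.392) -> (10.462,-17.291), length = 11.2
  seg 3: (10.462,-17.291) -> (20.991,-20.112), length = 10.9
Total = 25.6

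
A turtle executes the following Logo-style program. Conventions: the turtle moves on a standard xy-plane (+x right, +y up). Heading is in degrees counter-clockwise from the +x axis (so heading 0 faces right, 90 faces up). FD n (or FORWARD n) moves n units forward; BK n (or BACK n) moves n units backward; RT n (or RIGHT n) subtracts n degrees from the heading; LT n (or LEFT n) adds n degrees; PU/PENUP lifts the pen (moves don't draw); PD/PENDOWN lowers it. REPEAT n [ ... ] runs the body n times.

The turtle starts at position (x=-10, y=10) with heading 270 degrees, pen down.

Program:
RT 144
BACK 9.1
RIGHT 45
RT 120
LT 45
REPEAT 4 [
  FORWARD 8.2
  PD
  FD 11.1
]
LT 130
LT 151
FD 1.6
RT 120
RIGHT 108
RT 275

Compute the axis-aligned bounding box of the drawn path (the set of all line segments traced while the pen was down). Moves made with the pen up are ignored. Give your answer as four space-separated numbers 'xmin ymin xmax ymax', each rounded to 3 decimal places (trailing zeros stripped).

Executing turtle program step by step:
Start: pos=(-10,10), heading=270, pen down
RT 144: heading 270 -> 126
BK 9.1: (-10,10) -> (-4.651,2.638) [heading=126, draw]
RT 45: heading 126 -> 81
RT 120: heading 81 -> 321
LT 45: heading 321 -> 6
REPEAT 4 [
  -- iteration 1/4 --
  FD 8.2: (-4.651,2.638) -> (3.504,3.495) [heading=6, draw]
  PD: pen down
  FD 11.1: (3.504,3.495) -> (14.543,4.655) [heading=6, draw]
  -- iteration 2/4 --
  FD 8.2: (14.543,4.655) -> (22.698,5.512) [heading=6, draw]
  PD: pen down
  FD 11.1: (22.698,5.512) -> (33.737,6.673) [heading=6, draw]
  -- iteration 3/4 --
  FD 8.2: (33.737,6.673) -> (41.892,7.53) [heading=6, draw]
  PD: pen down
  FD 11.1: (41.892,7.53) -> (52.932,8.69) [heading=6, draw]
  -- iteration 4/4 --
  FD 8.2: (52.932,8.69) -> (61.087,9.547) [heading=6, draw]
  PD: pen down
  FD 11.1: (61.087,9.547) -> (72.126,10.708) [heading=6, draw]
]
LT 130: heading 6 -> 136
LT 151: heading 136 -> 287
FD 1.6: (72.126,10.708) -> (72.594,9.177) [heading=287, draw]
RT 120: heading 287 -> 167
RT 108: heading 167 -> 59
RT 275: heading 59 -> 144
Final: pos=(72.594,9.177), heading=144, 10 segment(s) drawn

Segment endpoints: x in {-10, -4.651, 3.504, 14.543, 22.698, 33.737, 41.892, 52.932, 61.087, 72.126, 72.594}, y in {2.638, 3.495, 4.655, 5.512, 6.673, 7.53, 8.69, 9.177, 9.547, 10, 10.708}
xmin=-10, ymin=2.638, xmax=72.594, ymax=10.708

Answer: -10 2.638 72.594 10.708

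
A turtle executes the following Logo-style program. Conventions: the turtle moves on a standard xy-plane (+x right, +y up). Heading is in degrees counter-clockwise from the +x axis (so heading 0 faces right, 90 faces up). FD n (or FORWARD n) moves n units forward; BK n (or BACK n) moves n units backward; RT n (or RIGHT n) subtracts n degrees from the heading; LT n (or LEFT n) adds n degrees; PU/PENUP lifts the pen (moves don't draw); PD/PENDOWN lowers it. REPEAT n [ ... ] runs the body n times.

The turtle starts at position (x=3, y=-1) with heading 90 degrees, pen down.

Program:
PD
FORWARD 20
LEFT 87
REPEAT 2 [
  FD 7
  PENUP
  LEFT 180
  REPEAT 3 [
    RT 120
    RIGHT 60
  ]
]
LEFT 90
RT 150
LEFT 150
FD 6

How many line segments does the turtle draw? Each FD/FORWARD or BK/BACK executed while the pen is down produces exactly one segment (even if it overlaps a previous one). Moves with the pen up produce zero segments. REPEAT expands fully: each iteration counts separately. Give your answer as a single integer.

Executing turtle program step by step:
Start: pos=(3,-1), heading=90, pen down
PD: pen down
FD 20: (3,-1) -> (3,19) [heading=90, draw]
LT 87: heading 90 -> 177
REPEAT 2 [
  -- iteration 1/2 --
  FD 7: (3,19) -> (-3.99,19.366) [heading=177, draw]
  PU: pen up
  LT 180: heading 177 -> 357
  REPEAT 3 [
    -- iteration 1/3 --
    RT 120: heading 357 -> 237
    RT 60: heading 237 -> 177
    -- iteration 2/3 --
    RT 120: heading 177 -> 57
    RT 60: heading 57 -> 357
    -- iteration 3/3 --
    RT 120: heading 357 -> 237
    RT 60: heading 237 -> 177
  ]
  -- iteration 2/2 --
  FD 7: (-3.99,19.366) -> (-10.981,19.733) [heading=177, move]
  PU: pen up
  LT 180: heading 177 -> 357
  REPEAT 3 [
    -- iteration 1/3 --
    RT 120: heading 357 -> 237
    RT 60: heading 237 -> 177
    -- iteration 2/3 --
    RT 120: heading 177 -> 57
    RT 60: heading 57 -> 357
    -- iteration 3/3 --
    RT 120: heading 357 -> 237
    RT 60: heading 237 -> 177
  ]
]
LT 90: heading 177 -> 267
RT 150: heading 267 -> 117
LT 150: heading 117 -> 267
FD 6: (-10.981,19.733) -> (-11.295,13.741) [heading=267, move]
Final: pos=(-11.295,13.741), heading=267, 2 segment(s) drawn
Segments drawn: 2

Answer: 2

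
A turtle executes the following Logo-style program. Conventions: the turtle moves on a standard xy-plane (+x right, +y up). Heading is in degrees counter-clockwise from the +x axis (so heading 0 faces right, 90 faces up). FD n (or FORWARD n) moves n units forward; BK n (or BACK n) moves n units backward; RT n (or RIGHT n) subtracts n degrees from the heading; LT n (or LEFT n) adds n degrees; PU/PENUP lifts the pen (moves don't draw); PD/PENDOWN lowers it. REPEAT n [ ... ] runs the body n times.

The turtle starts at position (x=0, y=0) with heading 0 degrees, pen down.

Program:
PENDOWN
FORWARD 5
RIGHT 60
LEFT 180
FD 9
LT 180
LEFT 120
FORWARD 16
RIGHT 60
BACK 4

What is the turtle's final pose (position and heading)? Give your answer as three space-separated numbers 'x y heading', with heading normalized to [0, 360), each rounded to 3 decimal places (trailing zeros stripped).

Executing turtle program step by step:
Start: pos=(0,0), heading=0, pen down
PD: pen down
FD 5: (0,0) -> (5,0) [heading=0, draw]
RT 60: heading 0 -> 300
LT 180: heading 300 -> 120
FD 9: (5,0) -> (0.5,7.794) [heading=120, draw]
LT 180: heading 120 -> 300
LT 120: heading 300 -> 60
FD 16: (0.5,7.794) -> (8.5,21.651) [heading=60, draw]
RT 60: heading 60 -> 0
BK 4: (8.5,21.651) -> (4.5,21.651) [heading=0, draw]
Final: pos=(4.5,21.651), heading=0, 4 segment(s) drawn

Answer: 4.5 21.651 0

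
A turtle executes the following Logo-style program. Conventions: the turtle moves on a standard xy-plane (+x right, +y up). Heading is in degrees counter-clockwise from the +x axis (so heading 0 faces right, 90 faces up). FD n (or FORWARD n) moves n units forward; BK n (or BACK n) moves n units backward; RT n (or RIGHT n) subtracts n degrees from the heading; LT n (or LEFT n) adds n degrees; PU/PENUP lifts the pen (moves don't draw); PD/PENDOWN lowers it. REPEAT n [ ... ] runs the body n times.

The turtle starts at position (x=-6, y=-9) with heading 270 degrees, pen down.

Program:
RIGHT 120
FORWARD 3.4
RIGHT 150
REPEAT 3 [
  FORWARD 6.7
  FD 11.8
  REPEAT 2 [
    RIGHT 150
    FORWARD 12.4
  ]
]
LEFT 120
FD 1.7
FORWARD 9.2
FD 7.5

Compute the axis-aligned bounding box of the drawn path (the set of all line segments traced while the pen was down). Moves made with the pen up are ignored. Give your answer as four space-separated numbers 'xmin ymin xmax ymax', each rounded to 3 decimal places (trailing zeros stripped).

Executing turtle program step by step:
Start: pos=(-6,-9), heading=270, pen down
RT 120: heading 270 -> 150
FD 3.4: (-6,-9) -> (-8.944,-7.3) [heading=150, draw]
RT 150: heading 150 -> 0
REPEAT 3 [
  -- iteration 1/3 --
  FD 6.7: (-8.944,-7.3) -> (-2.244,-7.3) [heading=0, draw]
  FD 11.8: (-2.244,-7.3) -> (9.556,-7.3) [heading=0, draw]
  REPEAT 2 [
    -- iteration 1/2 --
    RT 150: heading 0 -> 210
    FD 12.4: (9.556,-7.3) -> (-1.183,-13.5) [heading=210, draw]
    -- iteration 2/2 --
    RT 150: heading 210 -> 60
    FD 12.4: (-1.183,-13.5) -> (5.017,-2.761) [heading=60, draw]
  ]
  -- iteration 2/3 --
  FD 6.7: (5.017,-2.761) -> (8.367,3.041) [heading=60, draw]
  FD 11.8: (8.367,3.041) -> (14.267,13.26) [heading=60, draw]
  REPEAT 2 [
    -- iteration 1/2 --
    RT 150: heading 60 -> 270
    FD 12.4: (14.267,13.26) -> (14.267,0.86) [heading=270, draw]
    -- iteration 2/2 --
    RT 150: heading 270 -> 120
    FD 12.4: (14.267,0.86) -> (8.067,11.599) [heading=120, draw]
  ]
  -- iteration 3/3 --
  FD 6.7: (8.067,11.599) -> (4.717,17.401) [heading=120, draw]
  FD 11.8: (4.717,17.401) -> (-1.183,27.62) [heading=120, draw]
  REPEAT 2 [
    -- iteration 1/2 --
    RT 150: heading 120 -> 330
    FD 12.4: (-1.183,27.62) -> (9.556,21.42) [heading=330, draw]
    -- iteration 2/2 --
    RT 150: heading 330 -> 180
    FD 12.4: (9.556,21.42) -> (-2.844,21.42) [heading=180, draw]
  ]
]
LT 120: heading 180 -> 300
FD 1.7: (-2.844,21.42) -> (-1.994,19.948) [heading=300, draw]
FD 9.2: (-1.994,19.948) -> (2.606,11.981) [heading=300, draw]
FD 7.5: (2.606,11.981) -> (6.356,5.486) [heading=300, draw]
Final: pos=(6.356,5.486), heading=300, 16 segment(s) drawn

Segment endpoints: x in {-8.944, -6, -2.844, -2.244, -1.994, -1.183, -1.183, 2.606, 4.717, 5.017, 6.356, 8.067, 8.367, 9.556, 9.556, 14.267, 14.267}, y in {-13.5, -9, -7.3, -2.761, 0.86, 3.041, 5.486, 11.599, 11.981, 13.26, 17.401, 19.948, 21.42, 21.42, 27.62}
xmin=-8.944, ymin=-13.5, xmax=14.267, ymax=27.62

Answer: -8.944 -13.5 14.267 27.62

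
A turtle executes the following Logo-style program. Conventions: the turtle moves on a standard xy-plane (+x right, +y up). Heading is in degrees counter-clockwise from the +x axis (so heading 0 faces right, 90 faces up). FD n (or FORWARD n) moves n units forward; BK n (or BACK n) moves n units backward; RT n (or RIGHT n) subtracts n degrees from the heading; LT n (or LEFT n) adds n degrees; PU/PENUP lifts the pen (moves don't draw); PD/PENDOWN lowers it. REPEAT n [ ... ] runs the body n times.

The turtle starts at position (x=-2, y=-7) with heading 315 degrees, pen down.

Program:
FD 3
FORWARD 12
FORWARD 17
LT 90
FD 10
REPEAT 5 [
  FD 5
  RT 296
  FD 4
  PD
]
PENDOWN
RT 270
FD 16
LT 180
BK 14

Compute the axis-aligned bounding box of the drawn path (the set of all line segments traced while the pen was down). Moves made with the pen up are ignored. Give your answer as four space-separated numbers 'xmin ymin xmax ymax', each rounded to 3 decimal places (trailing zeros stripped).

Answer: -2 -29.627 31.234 5.558

Derivation:
Executing turtle program step by step:
Start: pos=(-2,-7), heading=315, pen down
FD 3: (-2,-7) -> (0.121,-9.121) [heading=315, draw]
FD 12: (0.121,-9.121) -> (8.607,-17.607) [heading=315, draw]
FD 17: (8.607,-17.607) -> (20.627,-29.627) [heading=315, draw]
LT 90: heading 315 -> 45
FD 10: (20.627,-29.627) -> (27.698,-22.556) [heading=45, draw]
REPEAT 5 [
  -- iteration 1/5 --
  FD 5: (27.698,-22.556) -> (31.234,-19.021) [heading=45, draw]
  RT 296: heading 45 -> 109
  FD 4: (31.234,-19.021) -> (29.932,-15.239) [heading=109, draw]
  PD: pen down
  -- iteration 2/5 --
  FD 5: (29.932,-15.239) -> (28.304,-10.511) [heading=109, draw]
  RT 296: heading 109 -> 173
  FD 4: (28.304,-10.511) -> (24.334,-10.024) [heading=173, draw]
  PD: pen down
  -- iteration 3/5 --
  FD 5: (24.334,-10.024) -> (19.371,-9.414) [heading=173, draw]
  RT 296: heading 173 -> 237
  FD 4: (19.371,-9.414) -> (17.192,-12.769) [heading=237, draw]
  PD: pen down
  -- iteration 4/5 --
  FD 5: (17.192,-12.769) -> (14.469,-16.962) [heading=237, draw]
  RT 296: heading 237 -> 301
  FD 4: (14.469,-16.962) -> (16.529,-20.391) [heading=301, draw]
  PD: pen down
  -- iteration 5/5 --
  FD 5: (16.529,-20.391) -> (19.105,-24.677) [heading=301, draw]
  RT 296: heading 301 -> 5
  FD 4: (19.105,-24.677) -> (23.089,-24.328) [heading=5, draw]
  PD: pen down
]
PD: pen down
RT 270: heading 5 -> 95
FD 16: (23.089,-24.328) -> (21.695,-8.389) [heading=95, draw]
LT 180: heading 95 -> 275
BK 14: (21.695,-8.389) -> (20.475,5.558) [heading=275, draw]
Final: pos=(20.475,5.558), heading=275, 16 segment(s) drawn

Segment endpoints: x in {-2, 0.121, 8.607, 14.469, 16.529, 17.192, 19.105, 19.371, 20.475, 20.627, 21.695, 23.089, 24.334, 27.698, 28.304, 29.932, 31.234}, y in {-29.627, -24.677, -24.328, -22.556, -20.391, -19.021, -17.607, -16.962, -15.239, -12.769, -10.511, -10.024, -9.414, -9.121, -8.389, -7, 5.558}
xmin=-2, ymin=-29.627, xmax=31.234, ymax=5.558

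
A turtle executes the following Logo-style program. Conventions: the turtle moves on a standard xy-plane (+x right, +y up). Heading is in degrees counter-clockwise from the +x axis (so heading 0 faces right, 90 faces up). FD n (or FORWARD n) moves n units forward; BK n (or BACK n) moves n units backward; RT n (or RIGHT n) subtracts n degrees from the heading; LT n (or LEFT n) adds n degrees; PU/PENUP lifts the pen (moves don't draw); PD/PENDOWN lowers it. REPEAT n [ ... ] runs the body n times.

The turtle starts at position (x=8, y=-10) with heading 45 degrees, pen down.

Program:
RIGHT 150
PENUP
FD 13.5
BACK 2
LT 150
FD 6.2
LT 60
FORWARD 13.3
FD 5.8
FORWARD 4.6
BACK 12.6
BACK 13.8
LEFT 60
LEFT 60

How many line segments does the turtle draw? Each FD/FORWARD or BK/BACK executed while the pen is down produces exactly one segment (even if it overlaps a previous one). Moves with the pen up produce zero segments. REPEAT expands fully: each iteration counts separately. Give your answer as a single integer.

Answer: 0

Derivation:
Executing turtle program step by step:
Start: pos=(8,-10), heading=45, pen down
RT 150: heading 45 -> 255
PU: pen up
FD 13.5: (8,-10) -> (4.506,-23.04) [heading=255, move]
BK 2: (4.506,-23.04) -> (5.024,-21.108) [heading=255, move]
LT 150: heading 255 -> 45
FD 6.2: (5.024,-21.108) -> (9.408,-16.724) [heading=45, move]
LT 60: heading 45 -> 105
FD 13.3: (9.408,-16.724) -> (5.965,-3.877) [heading=105, move]
FD 5.8: (5.965,-3.877) -> (4.464,1.725) [heading=105, move]
FD 4.6: (4.464,1.725) -> (3.274,6.168) [heading=105, move]
BK 12.6: (3.274,6.168) -> (6.535,-6.002) [heading=105, move]
BK 13.8: (6.535,-6.002) -> (10.106,-19.332) [heading=105, move]
LT 60: heading 105 -> 165
LT 60: heading 165 -> 225
Final: pos=(10.106,-19.332), heading=225, 0 segment(s) drawn
Segments drawn: 0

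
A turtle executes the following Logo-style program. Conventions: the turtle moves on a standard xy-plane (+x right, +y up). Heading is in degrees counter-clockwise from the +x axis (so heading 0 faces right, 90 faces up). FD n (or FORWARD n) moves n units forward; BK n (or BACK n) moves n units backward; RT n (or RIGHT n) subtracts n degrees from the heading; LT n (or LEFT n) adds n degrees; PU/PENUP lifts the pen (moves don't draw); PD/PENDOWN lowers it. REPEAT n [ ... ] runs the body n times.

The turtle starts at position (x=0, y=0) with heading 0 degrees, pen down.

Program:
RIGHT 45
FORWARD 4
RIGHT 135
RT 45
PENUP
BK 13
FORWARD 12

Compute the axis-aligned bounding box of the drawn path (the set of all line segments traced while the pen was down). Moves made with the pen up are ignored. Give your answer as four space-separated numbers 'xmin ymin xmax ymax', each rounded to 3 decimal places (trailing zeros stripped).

Executing turtle program step by step:
Start: pos=(0,0), heading=0, pen down
RT 45: heading 0 -> 315
FD 4: (0,0) -> (2.828,-2.828) [heading=315, draw]
RT 135: heading 315 -> 180
RT 45: heading 180 -> 135
PU: pen up
BK 13: (2.828,-2.828) -> (12.021,-12.021) [heading=135, move]
FD 12: (12.021,-12.021) -> (3.536,-3.536) [heading=135, move]
Final: pos=(3.536,-3.536), heading=135, 1 segment(s) drawn

Segment endpoints: x in {0, 2.828}, y in {-2.828, 0}
xmin=0, ymin=-2.828, xmax=2.828, ymax=0

Answer: 0 -2.828 2.828 0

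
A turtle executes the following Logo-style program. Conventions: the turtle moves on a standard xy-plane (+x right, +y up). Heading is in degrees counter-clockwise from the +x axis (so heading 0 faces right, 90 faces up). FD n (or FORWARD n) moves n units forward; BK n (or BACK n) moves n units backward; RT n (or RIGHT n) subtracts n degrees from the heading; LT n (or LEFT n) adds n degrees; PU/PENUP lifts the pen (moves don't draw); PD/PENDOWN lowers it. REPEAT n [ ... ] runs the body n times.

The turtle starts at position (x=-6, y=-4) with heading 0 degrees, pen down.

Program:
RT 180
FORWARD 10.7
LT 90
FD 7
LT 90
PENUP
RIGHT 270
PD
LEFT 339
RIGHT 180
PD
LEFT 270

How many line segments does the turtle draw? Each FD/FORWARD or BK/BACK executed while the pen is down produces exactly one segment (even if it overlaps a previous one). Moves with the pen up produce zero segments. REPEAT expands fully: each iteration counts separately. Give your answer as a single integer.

Answer: 2

Derivation:
Executing turtle program step by step:
Start: pos=(-6,-4), heading=0, pen down
RT 180: heading 0 -> 180
FD 10.7: (-6,-4) -> (-16.7,-4) [heading=180, draw]
LT 90: heading 180 -> 270
FD 7: (-16.7,-4) -> (-16.7,-11) [heading=270, draw]
LT 90: heading 270 -> 0
PU: pen up
RT 270: heading 0 -> 90
PD: pen down
LT 339: heading 90 -> 69
RT 180: heading 69 -> 249
PD: pen down
LT 270: heading 249 -> 159
Final: pos=(-16.7,-11), heading=159, 2 segment(s) drawn
Segments drawn: 2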